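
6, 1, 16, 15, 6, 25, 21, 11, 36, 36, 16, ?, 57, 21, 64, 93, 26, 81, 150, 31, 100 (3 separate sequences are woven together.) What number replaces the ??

Taking every 3rd term gives 3 separate tracks.
Subsequence A: 6, 15, 21, 36, 57, 93, 150. Each term equals the sum of the previous two.
Subsequence B: 1, 6, 11, 16, 21, 26, 31. Arithmetic with common difference +5.
Subsequence C: 16, 25, 36, ?, 64, 81, 100. Consecutive squares n² from n = 4.
Subsequence C's pattern makes the blank 49.

49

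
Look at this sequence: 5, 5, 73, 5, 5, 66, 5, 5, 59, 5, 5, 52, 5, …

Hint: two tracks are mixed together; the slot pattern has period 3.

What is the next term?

Reading positions in blocks of 3 reveals the pattern AAB — 2 tracks woven together.
Track A: 5, 5, 5, 5, 5, 5, 5, 5, 5 (always 5).
Track B: 73, 66, 59, 52 (subtracting 7 each time).
Position 14 → track A, term 10 = 5.

5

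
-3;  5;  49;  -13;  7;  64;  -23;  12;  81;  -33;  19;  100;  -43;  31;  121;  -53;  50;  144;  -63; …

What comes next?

81

Split by position mod 3: positions 1, 4, 7, … form one track, and each other residue class forms its own.
Track A: -3, -13, -23, -33, -43, -53, -63. Linear: a_n = 7 − 10·n.
Track B: 5, 7, 12, 19, 31, 50. Fibonacci-style (each term is the sum of the two before it).
Track C: 49, 64, 81, 100, 121, 144. The squares 7², 8², 9², ….
Term 20 comes from track B (its 7th entry): 81.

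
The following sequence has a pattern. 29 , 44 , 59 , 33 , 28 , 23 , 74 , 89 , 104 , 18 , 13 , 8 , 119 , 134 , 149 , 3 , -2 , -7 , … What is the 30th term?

Reading positions in blocks of 6 reveals the pattern AAABBB — 2 tracks woven together.
Track A = 29, 44, 59, 74, 89, 104, 119, 134, 149: arithmetic with common difference +15.
Track B = 33, 28, 23, 18, 13, 8, 3, -2, -7: subtracting 5 each time.
Position 30 falls in track B as its term 15, giving -37.

-37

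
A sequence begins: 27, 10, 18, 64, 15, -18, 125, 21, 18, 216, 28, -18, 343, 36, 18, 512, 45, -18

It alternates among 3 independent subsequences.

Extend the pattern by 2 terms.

729, 55

Split by position mod 3: positions 1, 4, 7, … form one track, and each other residue class forms its own.
Stream A = 27, 64, 125, 216, 343, 512: the cubes 3³, 4³, 5³, ….
Stream B = 10, 15, 21, 28, 36, 45: triangular numbers starting at T_4.
Stream C = 18, -18, 18, -18, 18, -18: alternating ±18.
Position 19 falls in stream A as its term 7, giving 729.
Position 20 → stream B, term 7 = 55.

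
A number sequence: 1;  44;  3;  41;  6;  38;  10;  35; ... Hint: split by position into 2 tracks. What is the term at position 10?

Positions 1, 3, 5, … form one subsequence and positions 2, 4, 6, … form another.
Track A = 1, 3, 6, 10: triangular numbers n(n+1)/2 for n = 1, 2, ….
Track B = 44, 41, 38, 35: subtracting 3 each time.
Position 10 falls in track B as its term 5, giving 32.

32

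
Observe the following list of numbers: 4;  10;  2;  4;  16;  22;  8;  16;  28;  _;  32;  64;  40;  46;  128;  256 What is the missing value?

34

Positions follow the repeating pattern AABB; grouping by letter gives 2 tracks.
Subsequence A: 4, 10, 16, 22, 28, ?, 40, 46 — adding 6 each time.
Subsequence B: 2, 4, 8, 16, 32, 64, 128, 256 — powers 2^1, 2^2, 2^3, ….
The gap is subsequence A's term 6; the rule gives 34.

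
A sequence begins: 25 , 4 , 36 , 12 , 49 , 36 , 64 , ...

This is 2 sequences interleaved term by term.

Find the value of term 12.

972

Taking every 2nd term gives 2 separate tracks.
Track A = 25, 36, 49, 64: the squares 5², 6², 7², ….
Track B = 4, 12, 36: geometric with ratio 3.
Position 12 → track B, term 6 = 972.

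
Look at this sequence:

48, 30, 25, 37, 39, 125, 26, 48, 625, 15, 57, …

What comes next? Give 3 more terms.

Taking every 3rd term gives 3 separate tracks.
Track A: 48, 37, 26, 15. Linear: a_n = 59 − 11·n.
Track B: 30, 39, 48, 57. Arithmetic with common difference +9.
Track C: 25, 125, 625. Successive powers of 5.
The 12th slot belongs to track C; its 4th term is 3125.
Position 13 falls in track A as its term 5, giving 4.
Position 14 → track B, term 5 = 66.

3125, 4, 66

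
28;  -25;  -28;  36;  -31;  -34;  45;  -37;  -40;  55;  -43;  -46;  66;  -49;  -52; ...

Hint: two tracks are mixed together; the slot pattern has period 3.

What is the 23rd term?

Reading positions in blocks of 3 reveals the pattern ABB — 2 tracks woven together.
Subsequence A is 28, 36, 45, 55, 66, which is triangular numbers n(n+1)/2 for n = 7, 8, ….
Subsequence B is -25, -28, -31, -34, -37, -40, -43, -46, -49, -52, which is arithmetic with common difference −3.
Position 23 falls in subsequence B as its term 15, giving -67.

-67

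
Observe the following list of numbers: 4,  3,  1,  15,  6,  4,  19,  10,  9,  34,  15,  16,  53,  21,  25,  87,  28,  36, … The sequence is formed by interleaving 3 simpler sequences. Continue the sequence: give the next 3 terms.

140, 36, 49

Split by position mod 3 into 3 tracks.
Track A = 4, 15, 19, 34, 53, 87: each term equals the sum of the previous two.
Track B = 3, 6, 10, 15, 21, 28: the triangular numbers T_2, T_3, ….
Track C = 1, 4, 9, 16, 25, 36: perfect squares starting at 1².
Term 19 comes from track A (its 7th entry): 140.
Position 20 → track B, term 7 = 36.
Term 21 comes from track C (its 7th entry): 49.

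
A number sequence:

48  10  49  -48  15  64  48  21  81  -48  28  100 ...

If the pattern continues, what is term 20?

The terms cycle through 3 interleaved subsequences.
Subsequence A = 48, -48, 48, -48: the oscillation 48·(−1)^(n+1).
Subsequence B = 10, 15, 21, 28: triangular numbers n(n+1)/2 for n = 4, 5, ….
Subsequence C = 49, 64, 81, 100: the squares 7², 8², 9², ….
Term 20 comes from subsequence B (its 7th entry): 55.

55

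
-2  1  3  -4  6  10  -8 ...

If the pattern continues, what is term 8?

Reading positions in blocks of 3 reveals the pattern ABB — 2 tracks woven together.
Track A = -2, -4, -8: geometric with ratio 2.
Track B = 1, 3, 6, 10: the triangular numbers T_1, T_2, ….
Term 8 comes from track B (its 5th entry): 15.

15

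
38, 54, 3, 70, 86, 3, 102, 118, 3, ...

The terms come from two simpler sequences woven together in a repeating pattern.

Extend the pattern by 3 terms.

134, 150, 3

The slot pattern repeats as AAB (period 3), so there are 2 interleaved tracks.
Subsequence A: 38, 54, 70, 86, 102, 118. Arithmetic with common difference +16.
Subsequence B: 3, 3, 3. The constant sequence 3.
Term 10 comes from subsequence A (its 7th entry): 134.
Term 11 comes from subsequence A (its 8th entry): 150.
Position 12 → subsequence B, term 4 = 3.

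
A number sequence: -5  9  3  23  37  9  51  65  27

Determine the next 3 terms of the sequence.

Reading positions in blocks of 3 reveals the pattern AAB — 2 tracks woven together.
Track A: -5, 9, 23, 37, 51, 65 — linear: a_n = -19 + 14·n.
Track B: 3, 9, 27 — successive powers of 3.
Term 10 comes from track A (its 7th entry): 79.
Position 11 → track A, term 8 = 93.
Position 12 → track B, term 4 = 81.

79, 93, 81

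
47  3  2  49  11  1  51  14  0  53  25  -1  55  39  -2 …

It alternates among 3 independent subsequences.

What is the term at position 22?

Split by position mod 3: positions 1, 4, 7, … form one track, and each other residue class forms its own.
Stream A: 47, 49, 51, 53, 55 — linear: a_n = 45 + 2·n.
Stream B: 3, 11, 14, 25, 39 — Fibonacci-style (each term is the sum of the two before it).
Stream C: 2, 1, 0, -1, -2 — arithmetic with common difference −1.
Position 22 falls in stream A as its term 8, giving 61.

61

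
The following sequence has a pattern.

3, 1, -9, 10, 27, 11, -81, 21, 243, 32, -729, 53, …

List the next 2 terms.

Positions 1, 3, 5, … form one subsequence and positions 2, 4, 6, … form another.
Subsequence A: 3, -9, 27, -81, 243, -729. Geometric with ratio -3.
Subsequence B: 1, 10, 11, 21, 32, 53. Fibonacci-style (each term is the sum of the two before it).
Position 13 falls in subsequence A as its term 7, giving 2187.
Position 14 → subsequence B, term 7 = 85.

2187, 85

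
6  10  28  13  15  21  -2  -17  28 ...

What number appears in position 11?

-32

Reading positions in blocks of 4 reveals the pattern AABB — 2 tracks woven together.
Subsequence A: 6, 10, 15, 21, 28 (triangular numbers n(n+1)/2 for n = 3, 4, …).
Subsequence B: 28, 13, -2, -17 (linear: a_n = 43 − 15·n).
The 11th slot belongs to subsequence B; its 5th term is -32.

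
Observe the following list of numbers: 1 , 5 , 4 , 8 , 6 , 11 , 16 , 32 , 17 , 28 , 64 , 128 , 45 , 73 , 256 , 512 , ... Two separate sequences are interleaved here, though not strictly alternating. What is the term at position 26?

1309

Reading positions in blocks of 4 reveals the pattern AABB — 2 tracks woven together.
Track A: 1, 5, 6, 11, 17, 28, 45, 73 (each term equals the sum of the previous two).
Track B: 4, 8, 16, 32, 64, 128, 256, 512 (successive powers of 2).
Position 26 falls in track A as its term 14, giving 1309.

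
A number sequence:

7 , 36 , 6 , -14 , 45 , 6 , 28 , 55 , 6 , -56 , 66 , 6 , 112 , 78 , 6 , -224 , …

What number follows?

Split by position mod 3 into 3 tracks.
Track A = 7, -14, 28, -56, 112, -224: geometric, ×-2 each step.
Track B = 36, 45, 55, 66, 78: triangular numbers starting at T_8.
Track C = 6, 6, 6, 6, 6: always 6.
Position 17 → track B, term 6 = 91.

91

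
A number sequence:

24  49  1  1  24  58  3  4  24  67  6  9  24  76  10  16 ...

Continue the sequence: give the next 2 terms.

Read the sequence 4 terms at a time; column i is its own pattern.
Track A = 24, 24, 24, 24: always 24.
Track B = 49, 58, 67, 76: arithmetic, step +9.
Track C = 1, 3, 6, 10: triangular numbers starting at T_1.
Track D = 1, 4, 9, 16: consecutive squares n² from n = 1.
The 17th slot belongs to track A; its 5th term is 24.
The 18th slot belongs to track B; its 5th term is 85.

24, 85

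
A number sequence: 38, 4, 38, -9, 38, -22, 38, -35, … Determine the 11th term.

Taking every 2nd term gives 2 separate tracks.
Stream A: 38, 38, 38, 38 — always 38.
Stream B: 4, -9, -22, -35 — subtracting 13 each time.
Position 11 falls in stream A as its term 6, giving 38.

38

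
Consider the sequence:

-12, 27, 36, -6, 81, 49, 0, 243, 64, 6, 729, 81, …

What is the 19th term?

Taking every 3rd term gives 3 separate tracks.
Track A: -12, -6, 0, 6 — arithmetic with common difference +6.
Track B: 27, 81, 243, 729 — successive powers of 3.
Track C: 36, 49, 64, 81 — the squares 6², 7², 8², ….
Position 19 → track A, term 7 = 24.

24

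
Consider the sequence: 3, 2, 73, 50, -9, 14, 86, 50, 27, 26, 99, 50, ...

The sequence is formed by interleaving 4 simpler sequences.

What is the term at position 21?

Taking every 4th term gives 4 separate tracks.
Subsequence A is 3, -9, 27, which is geometric, ×-3 each step.
Subsequence B is 2, 14, 26, which is linear: a_n = -10 + 12·n.
Subsequence C is 73, 86, 99, which is arithmetic with common difference +13.
Subsequence D is 50, 50, 50, which is always 50.
Term 21 comes from subsequence A (its 6th entry): -729.

-729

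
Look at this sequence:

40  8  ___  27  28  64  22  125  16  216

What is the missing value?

34

Odd-indexed and even-indexed terms follow separate rules.
Track A: 40, ?, 28, 22, 16. Arithmetic with common difference −6.
Track B: 8, 27, 64, 125, 216. Consecutive cubes n³ from n = 2.
Filling track A at index 2 by its rule yields 34.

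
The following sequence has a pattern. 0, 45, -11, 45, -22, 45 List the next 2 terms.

-33, 45

Positions 1, 3, 5, … form one subsequence and positions 2, 4, 6, … form another.
Subsequence A is 0, -11, -22, which is linear: a_n = 11 − 11·n.
Subsequence B is 45, 45, 45, which is constant 45.
Position 7 → subsequence A, term 4 = -33.
The 8th slot belongs to subsequence B; its 4th term is 45.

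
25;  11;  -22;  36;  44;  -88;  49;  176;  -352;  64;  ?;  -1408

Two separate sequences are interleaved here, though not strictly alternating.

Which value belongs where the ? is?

704

The slot pattern repeats as ABB (period 3), so there are 2 interleaved tracks.
Subsequence A: 25, 36, 49, 64 (the squares 5², 6², 7², …).
Subsequence B: 11, -22, 44, -88, 176, -352, ?, -1408 (geometric, ×-2 each step).
So the missing entry in subsequence B is 704.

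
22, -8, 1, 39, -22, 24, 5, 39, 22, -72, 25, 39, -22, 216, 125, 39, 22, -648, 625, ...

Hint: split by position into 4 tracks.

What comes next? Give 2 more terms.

Read the sequence 4 terms at a time; column i is its own pattern.
Track A is 22, -22, 22, -22, 22, which is oscillating between 22 and -22.
Track B is -8, 24, -72, 216, -648, which is geometric, ×-3 each step.
Track C is 1, 5, 25, 125, 625, which is powers 5^0, 5^1, 5^2, ….
Track D is 39, 39, 39, 39, which is constant 39.
Position 20 → track D, term 5 = 39.
Term 21 comes from track A (its 6th entry): -22.

39, -22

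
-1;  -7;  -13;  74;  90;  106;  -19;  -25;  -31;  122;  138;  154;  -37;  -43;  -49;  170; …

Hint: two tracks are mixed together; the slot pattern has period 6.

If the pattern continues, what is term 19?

The slot pattern repeats as AAABBB (period 6), so there are 2 interleaved tracks.
Subsequence A: -1, -7, -13, -19, -25, -31, -37, -43, -49 — linear: a_n = 5 − 6·n.
Subsequence B: 74, 90, 106, 122, 138, 154, 170 — adding 16 each time.
The 19th slot belongs to subsequence A; its 10th term is -55.

-55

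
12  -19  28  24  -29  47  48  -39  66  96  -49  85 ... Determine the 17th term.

Read the sequence 3 terms at a time; column i is its own pattern.
Track A: 12, 24, 48, 96 (a geometric progression (common ratio 2)).
Track B: -19, -29, -39, -49 (linear: a_n = -9 − 10·n).
Track C: 28, 47, 66, 85 (linear: a_n = 9 + 19·n).
Term 17 comes from track B (its 6th entry): -69.

-69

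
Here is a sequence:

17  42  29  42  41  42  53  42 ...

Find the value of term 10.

Odd-indexed and even-indexed terms follow separate rules.
Track A: 17, 29, 41, 53 (arithmetic with common difference +12).
Track B: 42, 42, 42, 42 (always 42).
Term 10 comes from track B (its 5th entry): 42.

42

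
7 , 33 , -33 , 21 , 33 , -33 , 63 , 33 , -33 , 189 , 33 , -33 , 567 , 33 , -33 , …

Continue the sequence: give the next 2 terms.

1701, 33

The slot pattern repeats as ABB (period 3), so there are 2 interleaved tracks.
Track A is 7, 21, 63, 189, 567, which is geometric, ×3 each step.
Track B is 33, -33, 33, -33, 33, -33, 33, -33, 33, -33, which is oscillating between 33 and -33.
Position 16 falls in track A as its term 6, giving 1701.
Position 17 → track B, term 11 = 33.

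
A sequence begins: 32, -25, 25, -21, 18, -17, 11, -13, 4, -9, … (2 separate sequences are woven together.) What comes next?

-3

Odd-indexed and even-indexed terms follow separate rules.
Subsequence A = 32, 25, 18, 11, 4: subtracting 7 each time.
Subsequence B = -25, -21, -17, -13, -9: adding 4 each time.
Position 11 → subsequence A, term 6 = -3.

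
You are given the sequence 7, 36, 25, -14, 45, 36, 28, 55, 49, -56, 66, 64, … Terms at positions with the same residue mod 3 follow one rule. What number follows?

Taking every 3rd term gives 3 separate tracks.
Track A: 7, -14, 28, -56 — geometric, ×-2 each step.
Track B: 36, 45, 55, 66 — triangular numbers n(n+1)/2 for n = 8, 9, ….
Track C: 25, 36, 49, 64 — the squares 5², 6², 7², ….
The 13th slot belongs to track A; its 5th term is 112.

112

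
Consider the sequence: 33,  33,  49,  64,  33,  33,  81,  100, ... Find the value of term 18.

33

Reading positions in blocks of 4 reveals the pattern AABB — 2 tracks woven together.
Track A: 33, 33, 33, 33 (constant 33).
Track B: 49, 64, 81, 100 (the squares 7², 8², 9², …).
Position 18 → track A, term 10 = 33.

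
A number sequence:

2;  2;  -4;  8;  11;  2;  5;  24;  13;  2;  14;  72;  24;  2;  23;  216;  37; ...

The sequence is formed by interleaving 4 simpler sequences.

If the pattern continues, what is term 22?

2

Taking every 4th term gives 4 separate tracks.
Stream A is 2, 11, 13, 24, 37, which is Fibonacci-style (each term is the sum of the two before it).
Stream B is 2, 2, 2, 2, which is always 2.
Stream C is -4, 5, 14, 23, which is arithmetic with common difference +9.
Stream D is 8, 24, 72, 216, which is geometric, ×3 each step.
Term 22 comes from stream B (its 6th entry): 2.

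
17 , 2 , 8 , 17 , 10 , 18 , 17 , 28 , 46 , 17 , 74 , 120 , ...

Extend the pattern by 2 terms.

Reading positions in blocks of 3 reveals the pattern ABB — 2 tracks woven together.
Track A = 17, 17, 17, 17: always 17.
Track B = 2, 8, 10, 18, 28, 46, 74, 120: a Fibonacci-like recurrence a_n = a_{n-1} + a_{n-2}.
The 13th slot belongs to track A; its 5th term is 17.
Position 14 → track B, term 9 = 194.

17, 194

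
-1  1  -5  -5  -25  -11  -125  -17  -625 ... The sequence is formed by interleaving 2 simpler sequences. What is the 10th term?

The terms cycle through 2 interleaved subsequences.
Track A = -1, -5, -25, -125, -625: geometric with ratio 5.
Track B = 1, -5, -11, -17: subtracting 6 each time.
The 10th slot belongs to track B; its 5th term is -23.

-23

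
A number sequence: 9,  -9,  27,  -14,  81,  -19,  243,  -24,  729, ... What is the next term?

Taking every 2nd term gives 2 separate tracks.
Track A is 9, 27, 81, 243, 729, which is a geometric progression (common ratio 3).
Track B is -9, -14, -19, -24, which is linear: a_n = -4 − 5·n.
Position 10 falls in track B as its term 5, giving -29.

-29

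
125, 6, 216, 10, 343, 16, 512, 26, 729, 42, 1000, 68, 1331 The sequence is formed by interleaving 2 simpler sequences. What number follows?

Positions 1, 3, 5, … form one subsequence and positions 2, 4, 6, … form another.
Track A: 125, 216, 343, 512, 729, 1000, 1331 — perfect cubes starting at 5³.
Track B: 6, 10, 16, 26, 42, 68 — Fibonacci-style (each term is the sum of the two before it).
Position 14 → track B, term 7 = 110.

110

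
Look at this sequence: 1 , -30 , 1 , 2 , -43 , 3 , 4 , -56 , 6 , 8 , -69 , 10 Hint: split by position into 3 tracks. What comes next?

16

Split by position mod 3: positions 1, 4, 7, … form one track, and each other residue class forms its own.
Track A: 1, 2, 4, 8 (powers 2^0, 2^1, 2^2, …).
Track B: -30, -43, -56, -69 (subtracting 13 each time).
Track C: 1, 3, 6, 10 (the triangular numbers T_1, T_2, …).
The 13th slot belongs to track A; its 5th term is 16.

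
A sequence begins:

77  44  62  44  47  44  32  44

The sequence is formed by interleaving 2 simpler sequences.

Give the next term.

The terms cycle through 2 interleaved subsequences.
Track A = 77, 62, 47, 32: subtracting 15 each time.
Track B = 44, 44, 44, 44: always 44.
The 9th slot belongs to track A; its 5th term is 17.

17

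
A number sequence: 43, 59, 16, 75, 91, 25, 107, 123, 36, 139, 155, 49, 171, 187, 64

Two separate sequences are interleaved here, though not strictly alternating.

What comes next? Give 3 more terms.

203, 219, 81

Positions follow the repeating pattern AAB; grouping by letter gives 2 tracks.
Stream A: 43, 59, 75, 91, 107, 123, 139, 155, 171, 187. Arithmetic with common difference +16.
Stream B: 16, 25, 36, 49, 64. Perfect squares starting at 4².
Position 16 → stream A, term 11 = 203.
Position 17 falls in stream A as its term 12, giving 219.
Position 18 falls in stream B as its term 6, giving 81.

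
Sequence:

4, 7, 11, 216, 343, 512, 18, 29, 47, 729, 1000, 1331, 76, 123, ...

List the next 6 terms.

199, 1728, 2197, 2744, 322, 521

The slot pattern repeats as AAABBB (period 6), so there are 2 interleaved tracks.
Track A: 4, 7, 11, 18, 29, 47, 76, 123 — Fibonacci-style (each term is the sum of the two before it).
Track B: 216, 343, 512, 729, 1000, 1331 — perfect cubes starting at 6³.
Position 15 → track A, term 9 = 199.
The 16th slot belongs to track B; its 7th term is 1728.
Term 17 comes from track B (its 8th entry): 2197.
Position 18 → track B, term 9 = 2744.
Position 19 → track A, term 10 = 322.
Position 20 → track A, term 11 = 521.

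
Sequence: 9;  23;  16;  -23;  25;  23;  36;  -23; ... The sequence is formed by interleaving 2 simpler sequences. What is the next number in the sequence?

Positions 1, 3, 5, … form one subsequence and positions 2, 4, 6, … form another.
Stream A = 9, 16, 25, 36: perfect squares starting at 3².
Stream B = 23, -23, 23, -23: alternating ±23.
The 9th slot belongs to stream A; its 5th term is 49.

49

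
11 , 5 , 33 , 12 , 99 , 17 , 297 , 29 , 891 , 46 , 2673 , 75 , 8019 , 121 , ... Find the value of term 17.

Odd-indexed and even-indexed terms follow separate rules.
Track A: 11, 33, 99, 297, 891, 2673, 8019. A geometric progression (common ratio 3).
Track B: 5, 12, 17, 29, 46, 75, 121. A Fibonacci-like recurrence a_n = a_{n-1} + a_{n-2}.
The 17th slot belongs to track A; its 9th term is 72171.

72171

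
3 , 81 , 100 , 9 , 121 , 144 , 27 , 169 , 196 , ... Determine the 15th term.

324

Reading positions in blocks of 3 reveals the pattern ABB — 2 tracks woven together.
Track A: 3, 9, 27. Geometric, ×3 each step.
Track B: 81, 100, 121, 144, 169, 196. Perfect squares starting at 9².
Position 15 falls in track B as its term 10, giving 324.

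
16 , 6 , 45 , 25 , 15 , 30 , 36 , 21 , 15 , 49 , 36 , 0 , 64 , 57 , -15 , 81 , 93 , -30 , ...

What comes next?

100

Split by position mod 3 into 3 tracks.
Track A = 16, 25, 36, 49, 64, 81: the squares 4², 5², 6², ….
Track B = 6, 15, 21, 36, 57, 93: a Fibonacci-like recurrence a_n = a_{n-1} + a_{n-2}.
Track C = 45, 30, 15, 0, -15, -30: arithmetic with common difference −15.
Term 19 comes from track A (its 7th entry): 100.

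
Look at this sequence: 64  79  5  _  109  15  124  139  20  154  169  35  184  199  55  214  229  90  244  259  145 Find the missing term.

Reading positions in blocks of 3 reveals the pattern AAB — 2 tracks woven together.
Track A = 64, 79, ?, 109, 124, 139, 154, 169, 184, 199, 214, 229, 244, 259: adding 15 each time.
Track B = 5, 15, 20, 35, 55, 90, 145: each term equals the sum of the previous two.
Track A's pattern makes the blank 94.

94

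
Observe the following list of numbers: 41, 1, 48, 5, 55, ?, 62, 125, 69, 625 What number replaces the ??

Positions 1, 3, 5, … form one subsequence and positions 2, 4, 6, … form another.
Track A: 41, 48, 55, 62, 69 (linear: a_n = 34 + 7·n).
Track B: 1, 5, ?, 125, 625 (powers 5^0, 5^1, 5^2, …).
So the missing entry in track B is 25.

25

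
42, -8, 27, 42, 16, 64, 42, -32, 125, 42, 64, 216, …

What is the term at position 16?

Taking every 3rd term gives 3 separate tracks.
Track A: 42, 42, 42, 42. Constant 42.
Track B: -8, 16, -32, 64. A geometric progression (common ratio -2).
Track C: 27, 64, 125, 216. Perfect cubes starting at 3³.
Position 16 → track A, term 6 = 42.

42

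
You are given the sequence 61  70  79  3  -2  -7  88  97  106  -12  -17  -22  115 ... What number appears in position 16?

Reading positions in blocks of 6 reveals the pattern AAABBB — 2 tracks woven together.
Stream A: 61, 70, 79, 88, 97, 106, 115 (adding 9 each time).
Stream B: 3, -2, -7, -12, -17, -22 (arithmetic, step −5).
Position 16 falls in stream B as its term 7, giving -27.

-27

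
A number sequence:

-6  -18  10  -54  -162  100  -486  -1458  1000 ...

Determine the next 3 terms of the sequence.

-4374, -13122, 10000

The slot pattern repeats as AAB (period 3), so there are 2 interleaved tracks.
Stream A: -6, -18, -54, -162, -486, -1458 (geometric with ratio 3).
Stream B: 10, 100, 1000 (powers 10^1, 10^2, 10^3, …).
The 10th slot belongs to stream A; its 7th term is -4374.
Term 11 comes from stream A (its 8th entry): -13122.
Position 12 falls in stream B as its term 4, giving 10000.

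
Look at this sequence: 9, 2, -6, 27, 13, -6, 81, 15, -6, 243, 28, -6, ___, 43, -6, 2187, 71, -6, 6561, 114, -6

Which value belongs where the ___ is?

Read the sequence 3 terms at a time; column i is its own pattern.
Track A: 9, 27, 81, 243, ?, 2187, 6561. Powers of 3.
Track B: 2, 13, 15, 28, 43, 71, 114. Each term equals the sum of the previous two.
Track C: -6, -6, -6, -6, -6, -6, -6. Always -6.
So the missing entry in track A is 729.

729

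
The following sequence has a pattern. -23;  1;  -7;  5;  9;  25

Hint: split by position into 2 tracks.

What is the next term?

Taking every 2nd term gives 2 separate tracks.
Track A is -23, -7, 9, which is arithmetic with common difference +16.
Track B is 1, 5, 25, which is successive powers of 5.
Position 7 → track A, term 4 = 25.

25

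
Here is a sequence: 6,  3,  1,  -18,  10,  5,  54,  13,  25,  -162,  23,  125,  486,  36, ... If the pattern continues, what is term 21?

15625

Split by position mod 3 into 3 tracks.
Track A = 6, -18, 54, -162, 486: geometric, ×-3 each step.
Track B = 3, 10, 13, 23, 36: each term equals the sum of the previous two.
Track C = 1, 5, 25, 125: powers 5^0, 5^1, 5^2, ….
Position 21 falls in track C as its term 7, giving 15625.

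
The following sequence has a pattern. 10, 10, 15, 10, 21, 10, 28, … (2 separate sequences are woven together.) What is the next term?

10

Odd-indexed and even-indexed terms follow separate rules.
Track A: 10, 15, 21, 28. The triangular numbers T_4, T_5, ….
Track B: 10, 10, 10. Constant 10.
Position 8 falls in track B as its term 4, giving 10.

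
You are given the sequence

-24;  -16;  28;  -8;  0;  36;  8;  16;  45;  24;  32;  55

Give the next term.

40

Reading positions in blocks of 3 reveals the pattern AAB — 2 tracks woven together.
Subsequence A: -24, -16, -8, 0, 8, 16, 24, 32 — linear: a_n = -32 + 8·n.
Subsequence B: 28, 36, 45, 55 — the triangular numbers T_7, T_8, ….
Term 13 comes from subsequence A (its 9th entry): 40.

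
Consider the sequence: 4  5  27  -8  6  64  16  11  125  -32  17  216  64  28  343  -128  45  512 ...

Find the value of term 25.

Split by position mod 3: positions 1, 4, 7, … form one track, and each other residue class forms its own.
Track A: 4, -8, 16, -32, 64, -128 (geometric with ratio -2).
Track B: 5, 6, 11, 17, 28, 45 (a Fibonacci-like recurrence a_n = a_{n-1} + a_{n-2}).
Track C: 27, 64, 125, 216, 343, 512 (the cubes 3³, 4³, 5³, …).
Position 25 falls in track A as its term 9, giving 1024.

1024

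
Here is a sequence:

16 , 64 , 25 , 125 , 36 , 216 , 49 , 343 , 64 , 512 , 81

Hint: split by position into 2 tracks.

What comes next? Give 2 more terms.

729, 100

Positions 1, 3, 5, … form one subsequence and positions 2, 4, 6, … form another.
Stream A: 16, 25, 36, 49, 64, 81. Perfect squares starting at 4².
Stream B: 64, 125, 216, 343, 512. Consecutive cubes n³ from n = 4.
Position 12 falls in stream B as its term 6, giving 729.
Position 13 falls in stream A as its term 7, giving 100.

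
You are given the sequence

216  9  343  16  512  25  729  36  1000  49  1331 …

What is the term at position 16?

100

Taking every 2nd term gives 2 separate tracks.
Stream A = 216, 343, 512, 729, 1000, 1331: perfect cubes starting at 6³.
Stream B = 9, 16, 25, 36, 49: perfect squares starting at 3².
The 16th slot belongs to stream B; its 8th term is 100.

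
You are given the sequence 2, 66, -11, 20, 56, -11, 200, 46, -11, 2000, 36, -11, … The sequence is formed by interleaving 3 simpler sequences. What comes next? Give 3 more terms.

Split by position mod 3 into 3 tracks.
Track A: 2, 20, 200, 2000 — a geometric progression (common ratio 10).
Track B: 66, 56, 46, 36 — arithmetic with common difference −10.
Track C: -11, -11, -11, -11 — the constant sequence -11.
The 13th slot belongs to track A; its 5th term is 20000.
Term 14 comes from track B (its 5th entry): 26.
Position 15 falls in track C as its term 5, giving -11.

20000, 26, -11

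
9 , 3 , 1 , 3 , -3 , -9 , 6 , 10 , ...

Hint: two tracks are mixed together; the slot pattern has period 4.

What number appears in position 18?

-45

Positions follow the repeating pattern AABB; grouping by letter gives 2 tracks.
Subsequence A: 9, 3, -3, -9 — arithmetic, step −6.
Subsequence B: 1, 3, 6, 10 — the triangular numbers T_1, T_2, ….
Term 18 comes from subsequence A (its 10th entry): -45.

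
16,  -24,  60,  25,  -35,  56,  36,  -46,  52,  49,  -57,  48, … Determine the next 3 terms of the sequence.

64, -68, 44

Split by position mod 3 into 3 tracks.
Subsequence A: 16, 25, 36, 49 — perfect squares starting at 4².
Subsequence B: -24, -35, -46, -57 — arithmetic, step −11.
Subsequence C: 60, 56, 52, 48 — linear: a_n = 64 − 4·n.
Position 13 → subsequence A, term 5 = 64.
The 14th slot belongs to subsequence B; its 5th term is -68.
The 15th slot belongs to subsequence C; its 5th term is 44.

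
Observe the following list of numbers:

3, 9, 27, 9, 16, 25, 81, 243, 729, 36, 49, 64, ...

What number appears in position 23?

169

The slot pattern repeats as AAABBB (period 6), so there are 2 interleaved tracks.
Track A is 3, 9, 27, 81, 243, 729, which is geometric with ratio 3.
Track B is 9, 16, 25, 36, 49, 64, which is consecutive squares n² from n = 3.
The 23rd slot belongs to track B; its 11th term is 169.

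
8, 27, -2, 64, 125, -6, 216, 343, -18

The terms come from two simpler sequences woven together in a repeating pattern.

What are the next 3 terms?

The slot pattern repeats as AAB (period 3), so there are 2 interleaved tracks.
Subsequence A: 8, 27, 64, 125, 216, 343 (the cubes 2³, 3³, 4³, …).
Subsequence B: -2, -6, -18 (multiplying by 3 each time).
The 10th slot belongs to subsequence A; its 7th term is 512.
Position 11 falls in subsequence A as its term 8, giving 729.
Term 12 comes from subsequence B (its 4th entry): -54.

512, 729, -54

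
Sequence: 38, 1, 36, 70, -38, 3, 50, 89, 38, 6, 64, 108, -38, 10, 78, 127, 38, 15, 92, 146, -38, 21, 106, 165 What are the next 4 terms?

Read the sequence 4 terms at a time; column i is its own pattern.
Stream A: 38, -38, 38, -38, 38, -38. The oscillation 38·(−1)^(n+1).
Stream B: 1, 3, 6, 10, 15, 21. Triangular numbers starting at T_1.
Stream C: 36, 50, 64, 78, 92, 106. Arithmetic with common difference +14.
Stream D: 70, 89, 108, 127, 146, 165. Arithmetic, step +19.
The 25th slot belongs to stream A; its 7th term is 38.
Term 26 comes from stream B (its 7th entry): 28.
The 27th slot belongs to stream C; its 7th term is 120.
Term 28 comes from stream D (its 7th entry): 184.

38, 28, 120, 184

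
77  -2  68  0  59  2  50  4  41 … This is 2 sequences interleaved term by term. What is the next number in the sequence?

6

Odd-indexed and even-indexed terms follow separate rules.
Stream A: 77, 68, 59, 50, 41 (subtracting 9 each time).
Stream B: -2, 0, 2, 4 (adding 2 each time).
Term 10 comes from stream B (its 5th entry): 6.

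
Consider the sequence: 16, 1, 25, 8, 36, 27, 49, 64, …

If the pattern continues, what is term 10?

The terms cycle through 2 interleaved subsequences.
Track A: 16, 25, 36, 49 — perfect squares starting at 4².
Track B: 1, 8, 27, 64 — perfect cubes starting at 1³.
The 10th slot belongs to track B; its 5th term is 125.

125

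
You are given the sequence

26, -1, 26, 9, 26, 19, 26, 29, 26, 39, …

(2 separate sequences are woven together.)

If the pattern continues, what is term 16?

69

Taking every 2nd term gives 2 separate tracks.
Subsequence A: 26, 26, 26, 26, 26. Constant 26.
Subsequence B: -1, 9, 19, 29, 39. Adding 10 each time.
The 16th slot belongs to subsequence B; its 8th term is 69.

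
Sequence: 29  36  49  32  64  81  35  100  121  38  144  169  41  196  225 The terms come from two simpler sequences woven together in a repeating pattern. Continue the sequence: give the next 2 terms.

Positions follow the repeating pattern ABB; grouping by letter gives 2 tracks.
Track A is 29, 32, 35, 38, 41, which is arithmetic with common difference +3.
Track B is 36, 49, 64, 81, 100, 121, 144, 169, 196, 225, which is perfect squares starting at 6².
The 16th slot belongs to track A; its 6th term is 44.
The 17th slot belongs to track B; its 11th term is 256.

44, 256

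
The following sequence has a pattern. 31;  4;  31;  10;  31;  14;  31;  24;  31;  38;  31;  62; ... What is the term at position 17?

Odd-indexed and even-indexed terms follow separate rules.
Track A is 31, 31, 31, 31, 31, 31, which is the constant sequence 31.
Track B is 4, 10, 14, 24, 38, 62, which is Fibonacci-style (each term is the sum of the two before it).
Term 17 comes from track A (its 9th entry): 31.

31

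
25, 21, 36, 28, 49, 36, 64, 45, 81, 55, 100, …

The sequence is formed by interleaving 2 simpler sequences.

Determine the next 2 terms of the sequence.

Positions 1, 3, 5, … form one subsequence and positions 2, 4, 6, … form another.
Track A: 25, 36, 49, 64, 81, 100 (consecutive squares n² from n = 5).
Track B: 21, 28, 36, 45, 55 (the triangular numbers T_6, T_7, …).
The 12th slot belongs to track B; its 6th term is 66.
Term 13 comes from track A (its 7th entry): 121.

66, 121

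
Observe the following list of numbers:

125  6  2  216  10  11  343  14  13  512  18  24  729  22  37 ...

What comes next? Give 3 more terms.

1000, 26, 61

Taking every 3rd term gives 3 separate tracks.
Stream A: 125, 216, 343, 512, 729 — consecutive cubes n³ from n = 5.
Stream B: 6, 10, 14, 18, 22 — linear: a_n = 2 + 4·n.
Stream C: 2, 11, 13, 24, 37 — each term equals the sum of the previous two.
Term 16 comes from stream A (its 6th entry): 1000.
Term 17 comes from stream B (its 6th entry): 26.
Term 18 comes from stream C (its 6th entry): 61.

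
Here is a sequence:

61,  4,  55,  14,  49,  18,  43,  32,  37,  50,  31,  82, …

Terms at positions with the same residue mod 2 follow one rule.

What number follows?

25

Odd-indexed and even-indexed terms follow separate rules.
Subsequence A: 61, 55, 49, 43, 37, 31 — subtracting 6 each time.
Subsequence B: 4, 14, 18, 32, 50, 82 — Fibonacci-style (each term is the sum of the two before it).
Term 13 comes from subsequence A (its 7th entry): 25.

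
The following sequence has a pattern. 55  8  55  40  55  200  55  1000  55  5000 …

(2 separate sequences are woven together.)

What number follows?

55

Taking every 2nd term gives 2 separate tracks.
Track A is 55, 55, 55, 55, 55, which is always 55.
Track B is 8, 40, 200, 1000, 5000, which is a geometric progression (common ratio 5).
The 11th slot belongs to track A; its 6th term is 55.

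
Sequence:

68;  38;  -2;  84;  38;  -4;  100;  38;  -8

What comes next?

Split by position mod 3: positions 1, 4, 7, … form one track, and each other residue class forms its own.
Track A: 68, 84, 100 (arithmetic with common difference +16).
Track B: 38, 38, 38 (constant 38).
Track C: -2, -4, -8 (a geometric progression (common ratio 2)).
Position 10 falls in track A as its term 4, giving 116.

116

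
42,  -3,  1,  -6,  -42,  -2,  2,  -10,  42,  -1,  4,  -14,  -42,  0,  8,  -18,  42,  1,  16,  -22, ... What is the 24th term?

The terms cycle through 4 interleaved subsequences.
Subsequence A is 42, -42, 42, -42, 42, which is the oscillation 42·(−1)^(n+1).
Subsequence B is -3, -2, -1, 0, 1, which is arithmetic, step +1.
Subsequence C is 1, 2, 4, 8, 16, which is successive powers of 2.
Subsequence D is -6, -10, -14, -18, -22, which is arithmetic with common difference −4.
The 24th slot belongs to subsequence D; its 6th term is -26.

-26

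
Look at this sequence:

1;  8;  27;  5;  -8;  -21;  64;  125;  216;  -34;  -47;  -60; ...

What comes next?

Positions follow the repeating pattern AAABBB; grouping by letter gives 2 tracks.
Track A: 1, 8, 27, 64, 125, 216 (the cubes 1³, 2³, 3³, …).
Track B: 5, -8, -21, -34, -47, -60 (arithmetic, step −13).
Position 13 → track A, term 7 = 343.

343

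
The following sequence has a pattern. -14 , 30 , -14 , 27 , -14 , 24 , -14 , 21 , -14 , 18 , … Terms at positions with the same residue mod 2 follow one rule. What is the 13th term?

Odd-indexed and even-indexed terms follow separate rules.
Track A is -14, -14, -14, -14, -14, which is constant -14.
Track B is 30, 27, 24, 21, 18, which is subtracting 3 each time.
The 13th slot belongs to track A; its 7th term is -14.

-14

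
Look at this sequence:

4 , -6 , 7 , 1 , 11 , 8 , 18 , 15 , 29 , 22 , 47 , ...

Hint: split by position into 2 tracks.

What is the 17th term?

199

Odd-indexed and even-indexed terms follow separate rules.
Track A: 4, 7, 11, 18, 29, 47 — each term equals the sum of the previous two.
Track B: -6, 1, 8, 15, 22 — adding 7 each time.
Position 17 falls in track A as its term 9, giving 199.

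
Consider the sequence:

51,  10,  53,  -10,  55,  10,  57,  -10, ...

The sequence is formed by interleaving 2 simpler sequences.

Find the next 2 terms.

59, 10

Split by position mod 2 into 2 tracks.
Track A = 51, 53, 55, 57: linear: a_n = 49 + 2·n.
Track B = 10, -10, 10, -10: alternating ±10.
Position 9 falls in track A as its term 5, giving 59.
The 10th slot belongs to track B; its 5th term is 10.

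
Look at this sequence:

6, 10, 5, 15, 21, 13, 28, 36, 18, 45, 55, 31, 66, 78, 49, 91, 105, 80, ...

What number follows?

Positions follow the repeating pattern AAB; grouping by letter gives 2 tracks.
Subsequence A: 6, 10, 15, 21, 28, 36, 45, 55, 66, 78, 91, 105 (triangular numbers n(n+1)/2 for n = 3, 4, …).
Subsequence B: 5, 13, 18, 31, 49, 80 (a Fibonacci-like recurrence a_n = a_{n-1} + a_{n-2}).
The 19th slot belongs to subsequence A; its 13th term is 120.

120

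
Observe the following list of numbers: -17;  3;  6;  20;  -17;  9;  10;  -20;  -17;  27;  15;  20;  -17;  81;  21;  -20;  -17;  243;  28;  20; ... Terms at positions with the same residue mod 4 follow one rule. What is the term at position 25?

Read the sequence 4 terms at a time; column i is its own pattern.
Subsequence A: -17, -17, -17, -17, -17 — constant -17.
Subsequence B: 3, 9, 27, 81, 243 — successive powers of 3.
Subsequence C: 6, 10, 15, 21, 28 — triangular numbers n(n+1)/2 for n = 3, 4, ….
Subsequence D: 20, -20, 20, -20, 20 — the oscillation 20·(−1)^(n+1).
Position 25 falls in subsequence A as its term 7, giving -17.

-17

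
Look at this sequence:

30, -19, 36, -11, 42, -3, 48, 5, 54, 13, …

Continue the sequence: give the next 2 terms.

Split by position mod 2 into 2 tracks.
Subsequence A = 30, 36, 42, 48, 54: arithmetic, step +6.
Subsequence B = -19, -11, -3, 5, 13: arithmetic with common difference +8.
Position 11 falls in subsequence A as its term 6, giving 60.
The 12th slot belongs to subsequence B; its 6th term is 21.

60, 21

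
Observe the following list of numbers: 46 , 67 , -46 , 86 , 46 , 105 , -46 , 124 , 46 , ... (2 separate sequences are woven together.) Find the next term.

Taking every 2nd term gives 2 separate tracks.
Stream A: 46, -46, 46, -46, 46 — the oscillation 46·(−1)^(n+1).
Stream B: 67, 86, 105, 124 — arithmetic with common difference +19.
Term 10 comes from stream B (its 5th entry): 143.

143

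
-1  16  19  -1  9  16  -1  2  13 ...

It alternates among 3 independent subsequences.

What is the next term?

Read the sequence 3 terms at a time; column i is its own pattern.
Stream A = -1, -1, -1: constant -1.
Stream B = 16, 9, 2: linear: a_n = 23 − 7·n.
Stream C = 19, 16, 13: subtracting 3 each time.
The 10th slot belongs to stream A; its 4th term is -1.

-1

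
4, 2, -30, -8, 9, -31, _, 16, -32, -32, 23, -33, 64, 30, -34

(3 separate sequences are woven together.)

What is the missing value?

16

Split by position mod 3 into 3 tracks.
Stream A: 4, -8, ?, -32, 64. Geometric, ×-2 each step.
Stream B: 2, 9, 16, 23, 30. Arithmetic with common difference +7.
Stream C: -30, -31, -32, -33, -34. Subtracting 1 each time.
Filling stream A at index 3 by its rule yields 16.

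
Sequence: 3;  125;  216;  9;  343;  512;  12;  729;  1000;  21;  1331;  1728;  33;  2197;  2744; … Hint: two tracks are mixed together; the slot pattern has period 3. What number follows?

Reading positions in blocks of 3 reveals the pattern ABB — 2 tracks woven together.
Track A: 3, 9, 12, 21, 33. A Fibonacci-like recurrence a_n = a_{n-1} + a_{n-2}.
Track B: 125, 216, 343, 512, 729, 1000, 1331, 1728, 2197, 2744. The cubes 5³, 6³, 7³, ….
Term 16 comes from track A (its 6th entry): 54.

54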